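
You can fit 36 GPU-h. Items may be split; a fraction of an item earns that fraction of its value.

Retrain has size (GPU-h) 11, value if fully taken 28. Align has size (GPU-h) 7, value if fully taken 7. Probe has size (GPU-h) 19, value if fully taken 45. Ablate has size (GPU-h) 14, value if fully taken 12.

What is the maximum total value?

Best value per unit of size first: Retrain 28/11≈2.55, Probe 45/19≈2.37, Align 7/7≈1, Ablate 12/14≈0.857.
All 11 GPU-h of Retrain fit (value 28) → 25 remain.
Take all of Probe (19 GPU-h, value 45) → 6 GPU-h left.
Only 6 GPU-h remain; take 6/7 of Align for value 7×6/7 = 6.
Total value = 79.

79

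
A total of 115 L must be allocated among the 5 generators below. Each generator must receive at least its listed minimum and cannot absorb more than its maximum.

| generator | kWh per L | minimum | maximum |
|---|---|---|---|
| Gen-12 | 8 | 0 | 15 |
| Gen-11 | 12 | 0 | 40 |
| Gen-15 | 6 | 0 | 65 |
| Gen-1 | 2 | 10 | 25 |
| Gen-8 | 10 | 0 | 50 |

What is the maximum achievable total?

Meeting every minimum uses 0+0+0+10+0 = 10 L, leaving 105.
Order the generators by kWh per L: Gen-11 12 > Gen-8 10 > Gen-12 8 > Gen-15 6 > Gen-1 2.
Give Gen-11 40 more to hit its cap of 40 — 65 left.
Give Gen-8 50 more to hit its cap of 50 — 15 left.
Gen-12: +15 to 15 (cap) — 0 left.
Total = 8×15 + 12×40 + 2×10 + 10×50 = 1120.

1120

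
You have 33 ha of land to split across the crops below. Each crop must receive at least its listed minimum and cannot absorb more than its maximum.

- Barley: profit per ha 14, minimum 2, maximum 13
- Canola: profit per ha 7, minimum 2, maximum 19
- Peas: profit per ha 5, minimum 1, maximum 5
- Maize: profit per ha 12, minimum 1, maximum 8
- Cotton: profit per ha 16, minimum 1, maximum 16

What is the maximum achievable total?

469

Meeting every minimum uses 2+2+1+1+1 = 7 ha, leaving 26.
Rank by profit per ha: Cotton 16 > Barley 14 > Maize 12 > Canola 7 > Peas 5.
Cotton takes 15 more to reach its cap of 16 → 11 left.
Barley: +11 to 13 (cap) → 0 left.
Total = 14×13 + 7×2 + 5×1 + 12×1 + 16×16 = 469.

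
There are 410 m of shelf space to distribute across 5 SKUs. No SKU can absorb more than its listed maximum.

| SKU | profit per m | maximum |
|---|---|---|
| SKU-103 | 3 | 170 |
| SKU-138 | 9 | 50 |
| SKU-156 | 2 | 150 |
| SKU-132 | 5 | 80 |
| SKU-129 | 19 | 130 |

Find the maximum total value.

3770

Rank by profit per m: SKU-129 19 > SKU-138 9 > SKU-132 5 > SKU-103 3 > SKU-156 2.
Give SKU-129 130 to hit its cap of 130 — 280 left.
SKU-138: +50 to 50 (cap) — 230 left.
Give SKU-132 80 to hit its cap of 80 — 150 left.
SKU-103 has room for 170 but only 150 remain, so it gets 150.
Total = 3×150 + 9×50 + 5×80 + 19×130 = 3770.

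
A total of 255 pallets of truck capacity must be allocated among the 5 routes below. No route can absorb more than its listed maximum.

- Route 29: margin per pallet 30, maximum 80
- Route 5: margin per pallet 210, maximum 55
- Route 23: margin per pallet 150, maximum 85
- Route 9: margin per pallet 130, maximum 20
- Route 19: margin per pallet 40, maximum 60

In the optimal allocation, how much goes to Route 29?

35

Order the routes by margin per pallet: Route 5 210 > Route 23 150 > Route 9 130 > Route 19 40 > Route 29 30.
Route 5: +55 to 55 (cap) → 200 left.
Give Route 23 85 to hit its cap of 85 → 115 left.
Route 9 takes 20 to reach its cap of 20 → 95 left.
Route 19: +60 to 60 (cap) → 35 left.
Only 35 left; Route 29 takes them to reach 35.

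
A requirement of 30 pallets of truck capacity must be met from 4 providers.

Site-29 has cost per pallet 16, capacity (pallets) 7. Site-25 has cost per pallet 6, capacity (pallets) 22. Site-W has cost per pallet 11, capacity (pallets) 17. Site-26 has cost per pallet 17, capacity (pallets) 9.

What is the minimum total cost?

Cheapest first:
Take 22 from Site-25 at 6 ; need 8 more.
Site-W at 11: take 8 of its 17 ; requirement met.
Site-29, Site-26: unused.
Cost = 22×6 + 8×11 = 220.

220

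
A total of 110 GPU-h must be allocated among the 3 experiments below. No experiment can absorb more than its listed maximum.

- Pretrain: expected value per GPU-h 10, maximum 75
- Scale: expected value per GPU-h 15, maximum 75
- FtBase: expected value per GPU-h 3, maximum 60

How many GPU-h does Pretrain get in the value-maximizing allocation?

Order the experiments by expected value per GPU-h: Scale 15 > Pretrain 10 > FtBase 3.
Scale takes 75 to reach its cap of 75 → 35 left.
Pretrain: +35 (room for 75) → 35. Pool exhausted.

35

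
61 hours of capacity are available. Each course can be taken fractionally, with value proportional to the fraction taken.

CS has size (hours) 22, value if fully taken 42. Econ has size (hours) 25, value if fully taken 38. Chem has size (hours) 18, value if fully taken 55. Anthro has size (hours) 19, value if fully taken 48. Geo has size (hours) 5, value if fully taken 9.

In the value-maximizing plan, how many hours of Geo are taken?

Best value per unit of size first: Chem 55/18≈3.06, Anthro 48/19≈2.53, CS 42/22≈1.91, Geo 9/5≈1.8, Econ 38/25≈1.52.
All 18 hours of Chem fit (value 55) — 43 remain.
Take all of Anthro (19 hours, value 48) — 24 hours left.
CS: take in full, 22 hours for value 42 — 2 left.
2 hours left: a 2/5 share of Geo gives 9×2/5 = 3.6.

2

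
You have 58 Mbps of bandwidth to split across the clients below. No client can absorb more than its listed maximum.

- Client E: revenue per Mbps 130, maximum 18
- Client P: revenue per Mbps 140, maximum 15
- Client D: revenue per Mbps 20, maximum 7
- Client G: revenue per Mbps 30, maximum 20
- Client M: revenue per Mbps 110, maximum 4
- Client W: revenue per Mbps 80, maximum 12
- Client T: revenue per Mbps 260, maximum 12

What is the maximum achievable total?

Highest revenue per Mbps first: Client T 260 > Client P 140 > Client E 130 > Client M 110 > Client W 80 > Client G 30 > Client D 20.
Client T: +12 to 12 (cap) ; 46 left.
Client P: +15 to 15 (cap) ; 31 left.
Client E takes 18 to reach its cap of 18 ; 13 left.
Client M takes 4 to reach its cap of 4 ; 9 left.
Client W has room for 12 but only 9 remain, so it gets 9.
Total = 130×18 + 140×15 + 110×4 + 80×9 + 260×12 = 8720.

8720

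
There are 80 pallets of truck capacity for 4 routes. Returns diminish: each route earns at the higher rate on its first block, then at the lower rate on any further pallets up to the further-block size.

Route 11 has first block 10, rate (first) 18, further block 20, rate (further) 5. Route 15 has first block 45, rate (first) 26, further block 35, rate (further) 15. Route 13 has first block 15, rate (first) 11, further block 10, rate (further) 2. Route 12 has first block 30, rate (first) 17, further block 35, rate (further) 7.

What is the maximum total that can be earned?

1775

Order all 8 blocks by rate: Route 15/first 26 > Route 11/first 18 > Route 12/first 17 > Route 15/second 15 > Route 13/first 11 > Route 12/second 7 > Route 11/second 5 > Route 13/second 2.
Route 15 first at 26: fill all 45 — 35 left.
Fill Route 11 first block (10 at 18) — 25 left.
Route 12/first: +25 of 30 at 17; pool empty.
Total = 26×45 + 18×10 + 17×25 = 1775.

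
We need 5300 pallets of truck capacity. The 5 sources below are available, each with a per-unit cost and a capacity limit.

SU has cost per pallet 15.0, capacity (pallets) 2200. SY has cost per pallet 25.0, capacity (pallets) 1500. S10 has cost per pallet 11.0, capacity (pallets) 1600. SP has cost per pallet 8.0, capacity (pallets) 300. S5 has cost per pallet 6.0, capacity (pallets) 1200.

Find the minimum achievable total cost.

Cheapest first:
S5 (6.0): use full 1200 — 4100 pallets to go.
Take 300 from SP at 8.0 — need 3800 more.
S10 (11.0): use full 1600 — 2200 pallets to go.
SU at 15.0: take all 2200 pallets — 0 still needed.
SY: unused.
Cost = 1200×6.0 + 300×8.0 + 1600×11.0 + 2200×15.0 = 60200.

60200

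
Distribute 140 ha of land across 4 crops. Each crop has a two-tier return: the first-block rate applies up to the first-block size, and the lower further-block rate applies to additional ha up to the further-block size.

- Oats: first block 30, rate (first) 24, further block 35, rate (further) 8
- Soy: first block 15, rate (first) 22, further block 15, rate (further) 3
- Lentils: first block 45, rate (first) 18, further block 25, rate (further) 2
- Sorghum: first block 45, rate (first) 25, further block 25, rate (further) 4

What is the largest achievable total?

Order all 8 blocks by rate: Sorghum/tier1 25 > Oats/tier1 24 > Soy/tier1 22 > Lentils/tier1 18 > Oats/tier2 8 > Sorghum/tier2 4 > Soy/tier2 3 > Lentils/tier2 2.
Sorghum tier1 at 25: fill all 45 → 95 left.
Oats tier1 at 24: fill all 30 → 65 left.
Soy tier1 at 22: fill all 15 → 50 left.
Lentils tier1 at 18: fill all 45 → 5 left.
Oats/tier2: +5 of 35 at 8; pool empty.
Total = 25×45 + 24×30 + 22×15 + 18×45 + 8×5 = 3025.

3025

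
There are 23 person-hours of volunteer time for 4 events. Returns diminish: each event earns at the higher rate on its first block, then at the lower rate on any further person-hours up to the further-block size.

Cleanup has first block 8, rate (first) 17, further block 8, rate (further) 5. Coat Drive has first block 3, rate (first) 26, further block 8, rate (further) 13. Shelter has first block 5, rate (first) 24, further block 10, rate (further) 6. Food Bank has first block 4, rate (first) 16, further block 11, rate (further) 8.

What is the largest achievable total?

437

Order all 8 blocks by rate: Coat Drive/first 26 > Shelter/first 24 > Cleanup/first 17 > Food Bank/first 16 > Coat Drive/second 13 > Food Bank/second 8 > Shelter/second 6 > Cleanup/second 5.
Coat Drive first at 26: fill all 3 ; 20 left.
Shelter/first (24): +5 ; 15 left.
Cleanup first at 17: fill all 8 ; 7 left.
Food Bank/first (16): +4 ; 3 left.
Coat Drive/second: +3 of 8 at 13; pool empty.
Total = 26×3 + 24×5 + 17×8 + 16×4 + 13×3 = 437.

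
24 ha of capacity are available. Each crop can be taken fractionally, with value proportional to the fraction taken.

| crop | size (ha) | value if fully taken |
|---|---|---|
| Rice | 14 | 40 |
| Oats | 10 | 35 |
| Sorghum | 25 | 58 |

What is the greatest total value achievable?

Rank by value-to-size ratio: Oats 35/10≈3.5, Rice 40/14≈2.86, Sorghum 58/25≈2.32.
Take all of Oats (10 ha, value 35) — 14 ha left.
Rice: take in full, 14 ha for value 40 — 0 left.
Total value = 75.

75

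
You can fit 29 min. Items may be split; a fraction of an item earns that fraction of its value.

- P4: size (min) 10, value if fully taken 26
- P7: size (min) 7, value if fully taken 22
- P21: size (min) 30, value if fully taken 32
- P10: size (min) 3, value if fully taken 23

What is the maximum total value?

80.6

Rank by value-to-size ratio: P10 23/3≈7.67, P7 22/7≈3.14, P4 26/10≈2.6, P21 32/30≈1.07.
All 3 min of P10 fit (value 23) ; 26 remain.
Take all of P7 (7 min, value 22) ; 19 min left.
Take all of P4 (10 min, value 26) ; 9 min left.
9 min left: a 9/30 share of P21 gives 32×9/30 = 9.6.
Total value = 80.6.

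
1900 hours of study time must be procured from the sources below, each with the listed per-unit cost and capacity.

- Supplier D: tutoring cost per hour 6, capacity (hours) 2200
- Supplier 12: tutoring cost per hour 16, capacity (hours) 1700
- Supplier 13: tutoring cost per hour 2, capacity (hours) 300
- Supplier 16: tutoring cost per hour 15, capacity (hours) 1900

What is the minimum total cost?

10200

Fill from the cheapest source first.
Supplier 13 at 2: take all 300 hours — 1600 still needed.
Supplier D (6): take the remaining 1600 — done.
Supplier 16, Supplier 12: unused.
Cost = 300×2 + 1600×6 = 10200.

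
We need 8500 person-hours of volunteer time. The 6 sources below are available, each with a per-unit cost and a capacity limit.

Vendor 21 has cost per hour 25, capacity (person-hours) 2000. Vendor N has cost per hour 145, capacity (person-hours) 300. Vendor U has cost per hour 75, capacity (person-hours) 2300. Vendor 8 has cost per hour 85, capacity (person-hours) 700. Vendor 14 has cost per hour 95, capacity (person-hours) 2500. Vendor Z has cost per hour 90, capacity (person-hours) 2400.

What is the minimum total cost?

Cheapest first:
Take 2000 from Vendor 21 at 25 → need 6500 more.
Vendor U (75): use full 2300 → 4200 person-hours to go.
Vendor 8 at 85: take all 700 person-hours → 3500 still needed.
Vendor Z at 90: take all 2400 person-hours → 1100 still needed.
Vendor 14 at 95: take 1100 of its 2500 → requirement met.
Vendor N: unused.
Cost = 2000×25 + 2300×75 + 700×85 + 2400×90 + 1100×95 = 602500.

602500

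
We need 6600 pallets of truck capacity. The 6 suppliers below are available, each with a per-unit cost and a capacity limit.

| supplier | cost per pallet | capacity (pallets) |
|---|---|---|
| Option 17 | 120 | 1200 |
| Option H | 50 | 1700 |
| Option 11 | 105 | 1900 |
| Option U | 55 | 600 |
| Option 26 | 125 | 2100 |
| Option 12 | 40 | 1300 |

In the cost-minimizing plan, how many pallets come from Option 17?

Fill from the cheapest supplier first.
Take 1300 from Option 12 at 40 → need 5300 more.
Option H (50): use full 1700 → 3600 pallets to go.
Option U (55): use full 600 → 3000 pallets to go.
Option 11 (105): use full 1900 → 1100 pallets to go.
Take 1100 from Option 17 at 120 to finish.
Option 26: unused.

1100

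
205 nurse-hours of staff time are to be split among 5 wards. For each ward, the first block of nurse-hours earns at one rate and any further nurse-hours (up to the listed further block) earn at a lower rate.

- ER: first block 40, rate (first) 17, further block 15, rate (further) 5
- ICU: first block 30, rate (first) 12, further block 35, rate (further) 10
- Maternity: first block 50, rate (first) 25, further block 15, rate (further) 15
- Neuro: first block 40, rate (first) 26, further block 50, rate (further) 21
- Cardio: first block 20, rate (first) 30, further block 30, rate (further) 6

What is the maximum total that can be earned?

Treat each block as its own option and order by rate: Cardio/tier1 30 > Neuro/tier1 26 > Maternity/tier1 25 > Neuro/tier2 21 > ER/tier1 17 > Maternity/tier2 15 > ICU/tier1 12 > ICU/tier2 10 > Cardio/tier2 6 > ER/tier2 5.
Fill Cardio tier1 block (20 at 30) — 185 left.
Fill Neuro tier1 block (40 at 26) — 145 left.
Fill Maternity tier1 block (50 at 25) — 95 left.
Neuro/tier2 (21): +50 — 45 left.
ER tier1 at 17: fill all 40 — 5 left.
5 remain; put them into Maternity tier2 at 15.
Total = 30×20 + 26×40 + 25×50 + 21×50 + 17×40 + 15×5 = 4695.

4695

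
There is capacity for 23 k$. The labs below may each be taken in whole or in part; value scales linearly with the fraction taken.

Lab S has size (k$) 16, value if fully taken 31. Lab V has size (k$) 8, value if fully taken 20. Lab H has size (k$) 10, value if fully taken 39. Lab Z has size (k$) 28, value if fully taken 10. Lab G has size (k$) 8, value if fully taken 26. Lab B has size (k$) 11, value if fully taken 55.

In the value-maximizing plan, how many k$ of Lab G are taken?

2

Best value per unit of size first: Lab B 55/11≈5, Lab H 39/10≈3.9, Lab G 26/8≈3.25, Lab V 20/8≈2.5, Lab S 31/16≈1.94, Lab Z 10/28≈0.357.
Take all of Lab B (11 k$, value 55) — 12 k$ left.
All 10 k$ of Lab H fit (value 39) — 2 remain.
Only 2 k$ remain; take 2/8 of Lab G for value 26×2/8 = 6.5.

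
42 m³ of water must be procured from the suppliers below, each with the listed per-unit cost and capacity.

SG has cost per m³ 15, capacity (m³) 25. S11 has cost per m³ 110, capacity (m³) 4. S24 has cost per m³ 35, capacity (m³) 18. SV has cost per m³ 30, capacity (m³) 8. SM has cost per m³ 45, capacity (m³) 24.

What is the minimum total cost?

Use suppliers in increasing cost order.
Take 25 from SG at 15 ; need 17 more.
SV (30): use full 8 ; 9 m³ to go.
Take 9 from S24 at 35 to finish.
SM, S11: unused.
Cost = 25×15 + 8×30 + 9×35 = 930.

930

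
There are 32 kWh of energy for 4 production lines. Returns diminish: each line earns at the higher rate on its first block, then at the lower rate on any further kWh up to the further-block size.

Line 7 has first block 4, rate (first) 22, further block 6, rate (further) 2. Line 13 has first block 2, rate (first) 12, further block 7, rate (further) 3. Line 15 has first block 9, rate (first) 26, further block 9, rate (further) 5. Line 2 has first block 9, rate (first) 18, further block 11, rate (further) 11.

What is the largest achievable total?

596

Treat each block as its own option and order by rate: Line 15/first 26 > Line 7/first 22 > Line 2/first 18 > Line 13/first 12 > Line 2/second 11 > Line 15/second 5 > Line 13/second 3 > Line 7/second 2.
Fill Line 15 first block (9 at 26) → 23 left.
Line 7/first (22): +4 → 19 left.
Line 2 first at 18: fill all 9 → 10 left.
Fill Line 13 first block (2 at 12) → 8 left.
Line 2/second: +8 of 11 at 11; pool empty.
Total = 26×9 + 22×4 + 18×9 + 12×2 + 11×8 = 596.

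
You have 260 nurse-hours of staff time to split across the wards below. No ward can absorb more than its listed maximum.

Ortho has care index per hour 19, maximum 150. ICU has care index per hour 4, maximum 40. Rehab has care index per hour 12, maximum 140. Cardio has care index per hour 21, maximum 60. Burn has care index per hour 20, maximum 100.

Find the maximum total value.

Highest care index per hour first: Cardio 21 > Burn 20 > Ortho 19 > Rehab 12 > ICU 4.
Cardio: +60 to 60 (cap) ; 200 left.
Burn: +100 to 100 (cap) ; 100 left.
Only 100 left; Ortho takes them to reach 100.
Total = 19×100 + 21×60 + 20×100 = 5160.

5160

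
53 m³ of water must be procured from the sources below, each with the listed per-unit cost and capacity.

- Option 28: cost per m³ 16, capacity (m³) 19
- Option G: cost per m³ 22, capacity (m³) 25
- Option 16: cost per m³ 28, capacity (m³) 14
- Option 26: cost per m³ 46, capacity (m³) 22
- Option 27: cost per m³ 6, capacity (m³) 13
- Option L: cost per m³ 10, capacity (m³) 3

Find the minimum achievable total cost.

Use sources in increasing cost order.
Option 27 (6): use full 13 ; 40 m³ to go.
Take 3 from Option L at 10 ; need 37 more.
Take 19 from Option 28 at 16 ; need 18 more.
Take 18 from Option G at 22 to finish.
Option 16, Option 26: unused.
Cost = 13×6 + 3×10 + 19×16 + 18×22 = 808.

808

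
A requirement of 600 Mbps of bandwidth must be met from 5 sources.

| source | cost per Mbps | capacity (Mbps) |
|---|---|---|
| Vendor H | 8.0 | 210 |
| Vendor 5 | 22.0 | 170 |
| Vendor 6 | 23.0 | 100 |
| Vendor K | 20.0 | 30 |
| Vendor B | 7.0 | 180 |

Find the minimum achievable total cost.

7510

Use sources in increasing cost order.
Vendor B at 7.0: take all 180 Mbps → 420 still needed.
Take 210 from Vendor H at 8.0 → need 210 more.
Vendor K (20.0): use full 30 → 180 Mbps to go.
Vendor 5 at 22.0: take all 170 Mbps → 10 still needed.
Take 10 from Vendor 6 at 23.0 to finish.
Cost = 180×7.0 + 210×8.0 + 30×20.0 + 170×22.0 + 10×23.0 = 7510.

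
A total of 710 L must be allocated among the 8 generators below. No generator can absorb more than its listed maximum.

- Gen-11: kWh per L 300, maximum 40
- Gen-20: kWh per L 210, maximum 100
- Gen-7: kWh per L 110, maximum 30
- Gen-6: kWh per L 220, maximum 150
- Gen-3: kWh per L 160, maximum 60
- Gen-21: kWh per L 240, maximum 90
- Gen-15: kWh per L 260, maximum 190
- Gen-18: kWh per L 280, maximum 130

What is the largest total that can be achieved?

175000

Highest kWh per L first: Gen-11 300 > Gen-18 280 > Gen-15 260 > Gen-21 240 > Gen-6 220 > Gen-20 210 > Gen-3 160 > Gen-7 110.
Gen-11 takes 40 to reach its cap of 40 — 670 left.
Gen-18 takes 130 to reach its cap of 130 — 540 left.
Give Gen-15 190 to hit its cap of 190 — 350 left.
Gen-21: +90 to 90 (cap) — 260 left.
Give Gen-6 150 to hit its cap of 150 — 110 left.
Give Gen-20 100 to hit its cap of 100 — 10 left.
Gen-3 has room for 60 but only 10 remain, so it gets 10.
Total = 300×40 + 210×100 + 220×150 + 160×10 + 240×90 + 260×190 + 280×130 = 175000.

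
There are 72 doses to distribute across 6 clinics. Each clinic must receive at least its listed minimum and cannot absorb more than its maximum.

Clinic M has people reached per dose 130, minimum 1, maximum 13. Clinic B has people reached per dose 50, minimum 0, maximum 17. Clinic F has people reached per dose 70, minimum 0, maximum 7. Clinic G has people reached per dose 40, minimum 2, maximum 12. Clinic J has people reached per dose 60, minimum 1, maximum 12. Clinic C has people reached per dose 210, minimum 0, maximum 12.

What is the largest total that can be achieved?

6710

Meeting every minimum uses 1+0+0+2+1+0 = 4 doses, leaving 68.
Order the clinics by people reached per dose: Clinic C 210 > Clinic M 130 > Clinic F 70 > Clinic J 60 > Clinic B 50 > Clinic G 40.
Clinic C takes 12 more to reach its cap of 12 — 56 left.
Clinic M: +12 to 13 (cap) — 44 left.
Clinic F takes 7 more to reach its cap of 7 — 37 left.
Clinic J takes 11 more to reach its cap of 12 — 26 left.
Clinic B takes 17 more to reach its cap of 17 — 9 left.
Clinic G has room for 10 more but only 9 remain, so it gets 11.
Total = 130×13 + 50×17 + 70×7 + 40×11 + 60×12 + 210×12 = 6710.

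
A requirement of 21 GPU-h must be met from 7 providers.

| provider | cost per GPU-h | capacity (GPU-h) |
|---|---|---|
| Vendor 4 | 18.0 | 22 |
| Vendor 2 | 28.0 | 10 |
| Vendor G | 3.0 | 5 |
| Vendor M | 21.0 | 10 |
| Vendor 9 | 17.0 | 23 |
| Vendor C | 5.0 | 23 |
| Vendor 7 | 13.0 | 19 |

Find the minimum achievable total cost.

Cheapest first:
Vendor G at 3.0: take all 5 GPU-h → 16 still needed.
Take 16 from Vendor C at 5.0 to finish.
Vendor 7, Vendor 9, Vendor 4, Vendor M, Vendor 2: unused.
Cost = 5×3.0 + 16×5.0 = 95.

95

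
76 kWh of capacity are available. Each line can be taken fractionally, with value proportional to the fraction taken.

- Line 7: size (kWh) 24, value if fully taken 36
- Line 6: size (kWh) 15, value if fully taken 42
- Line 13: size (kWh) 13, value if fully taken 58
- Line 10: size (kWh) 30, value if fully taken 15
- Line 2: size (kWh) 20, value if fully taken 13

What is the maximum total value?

Sort by value density: Line 13 58/13≈4.46, Line 6 42/15≈2.8, Line 7 36/24≈1.5, Line 2 13/20≈0.65, Line 10 15/30≈0.5.
Take all of Line 13 (13 kWh, value 58) ; 63 kWh left.
All 15 kWh of Line 6 fit (value 42) ; 48 remain.
All 24 kWh of Line 7 fit (value 36) ; 24 remain.
All 20 kWh of Line 2 fit (value 13) ; 4 remain.
Only 4 kWh remain; take 4/30 of Line 10 for value 15×4/30 = 2.
Total value = 151.

151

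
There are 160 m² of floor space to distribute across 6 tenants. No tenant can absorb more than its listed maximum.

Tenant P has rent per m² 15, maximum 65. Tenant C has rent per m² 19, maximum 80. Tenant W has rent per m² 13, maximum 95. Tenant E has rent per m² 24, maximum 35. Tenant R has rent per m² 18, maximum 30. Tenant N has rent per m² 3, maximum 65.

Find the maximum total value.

Rank by rent per m²: Tenant E 24 > Tenant C 19 > Tenant R 18 > Tenant P 15 > Tenant W 13 > Tenant N 3.
Tenant E: +35 to 35 (cap) ; 125 left.
Tenant C takes 80 to reach its cap of 80 ; 45 left.
Give Tenant R 30 to hit its cap of 30 ; 15 left.
Only 15 left; Tenant P takes them to reach 15.
Total = 15×15 + 19×80 + 24×35 + 18×30 = 3125.

3125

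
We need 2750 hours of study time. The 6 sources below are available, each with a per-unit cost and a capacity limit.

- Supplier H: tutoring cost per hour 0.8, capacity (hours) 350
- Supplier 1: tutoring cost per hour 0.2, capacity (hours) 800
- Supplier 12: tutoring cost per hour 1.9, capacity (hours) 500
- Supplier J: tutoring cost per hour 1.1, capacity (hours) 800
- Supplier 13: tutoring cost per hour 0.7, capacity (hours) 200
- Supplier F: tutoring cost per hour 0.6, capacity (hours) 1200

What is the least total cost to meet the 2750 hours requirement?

Use sources in increasing cost order.
Take 800 from Supplier 1 at 0.2 ; need 1950 more.
Supplier F at 0.6: take all 1200 hours ; 750 still needed.
Take 200 from Supplier 13 at 0.7 ; need 550 more.
Supplier H (0.8): use full 350 ; 200 hours to go.
Take 200 from Supplier J at 1.1 to finish.
Supplier 12: unused.
Cost = 800×0.2 + 1200×0.6 + 200×0.7 + 350×0.8 + 200×1.1 = 1520.

1520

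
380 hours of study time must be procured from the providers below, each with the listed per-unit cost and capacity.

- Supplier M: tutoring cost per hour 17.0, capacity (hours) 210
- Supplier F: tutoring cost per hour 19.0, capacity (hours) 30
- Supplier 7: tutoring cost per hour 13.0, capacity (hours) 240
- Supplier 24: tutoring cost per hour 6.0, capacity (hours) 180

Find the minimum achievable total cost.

Use providers in increasing cost order.
Supplier 24 (6.0): use full 180 ; 200 hours to go.
Take 200 from Supplier 7 at 13.0 to finish.
Supplier M, Supplier F: unused.
Cost = 180×6.0 + 200×13.0 = 3680.

3680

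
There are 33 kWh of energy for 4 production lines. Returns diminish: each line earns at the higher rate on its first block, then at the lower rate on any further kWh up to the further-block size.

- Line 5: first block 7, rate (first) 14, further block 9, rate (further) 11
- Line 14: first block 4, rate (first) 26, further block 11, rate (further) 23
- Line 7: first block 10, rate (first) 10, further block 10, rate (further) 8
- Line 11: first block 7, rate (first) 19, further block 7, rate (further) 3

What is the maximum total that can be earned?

Treat each block as its own option and order by rate: Line 14/first 26 > Line 14/second 23 > Line 11/first 19 > Line 5/first 14 > Line 5/second 11 > Line 7/first 10 > Line 7/second 8 > Line 11/second 3.
Fill Line 14 first block (4 at 26) — 29 left.
Line 14/second (23): +11 — 18 left.
Line 11/first (19): +7 — 11 left.
Line 5/first (14): +7 — 4 left.
Line 5/second: +4 of 9 at 11; pool empty.
Total = 26×4 + 23×11 + 19×7 + 14×7 + 11×4 = 632.

632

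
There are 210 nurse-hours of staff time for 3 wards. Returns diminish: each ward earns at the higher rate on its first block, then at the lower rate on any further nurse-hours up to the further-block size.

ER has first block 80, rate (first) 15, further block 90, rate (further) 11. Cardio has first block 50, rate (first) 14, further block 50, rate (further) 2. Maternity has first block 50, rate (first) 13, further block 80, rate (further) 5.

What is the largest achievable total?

Rank every tier by rate: ER/tier1 15 > Cardio/tier1 14 > Maternity/tier1 13 > ER/tier2 11 > Maternity/tier2 5 > Cardio/tier2 2.
ER tier1 at 15: fill all 80 ; 130 left.
Cardio/tier1 (14): +50 ; 80 left.
Fill Maternity tier1 block (50 at 13) ; 30 left.
ER tier2 at 11: only 30 left, fill 30.
Total = 15×80 + 14×50 + 13×50 + 11×30 = 2880.

2880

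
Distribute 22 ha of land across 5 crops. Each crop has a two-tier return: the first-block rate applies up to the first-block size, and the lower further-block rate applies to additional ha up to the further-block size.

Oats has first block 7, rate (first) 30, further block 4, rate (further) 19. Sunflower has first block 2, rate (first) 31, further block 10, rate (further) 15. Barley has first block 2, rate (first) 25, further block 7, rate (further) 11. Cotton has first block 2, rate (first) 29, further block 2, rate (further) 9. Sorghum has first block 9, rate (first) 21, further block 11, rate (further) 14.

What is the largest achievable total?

569

Order all 10 blocks by rate: Sunflower/first 31 > Oats/first 30 > Cotton/first 29 > Barley/first 25 > Sorghum/first 21 > Oats/second 19 > Sunflower/second 15 > Sorghum/second 14 > Barley/second 11 > Cotton/second 9.
Fill Sunflower first block (2 at 31) → 20 left.
Oats first at 30: fill all 7 → 13 left.
Fill Cotton first block (2 at 29) → 11 left.
Fill Barley first block (2 at 25) → 9 left.
Fill Sorghum first block (9 at 21) → 0 left.
Total = 31×2 + 30×7 + 29×2 + 25×2 + 21×9 = 569.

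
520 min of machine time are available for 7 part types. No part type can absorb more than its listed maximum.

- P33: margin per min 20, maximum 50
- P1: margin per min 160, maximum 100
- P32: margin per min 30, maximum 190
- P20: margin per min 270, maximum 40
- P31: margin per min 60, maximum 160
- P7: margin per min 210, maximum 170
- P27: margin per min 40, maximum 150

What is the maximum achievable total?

74100

Highest margin per min first: P20 270 > P7 210 > P1 160 > P31 60 > P27 40 > P32 30 > P33 20.
P20: +40 to 40 (cap) ; 480 left.
Give P7 170 to hit its cap of 170 ; 310 left.
Give P1 100 to hit its cap of 100 ; 210 left.
P31 takes 160 to reach its cap of 160 ; 50 left.
Only 50 left; P27 takes them to reach 50.
Total = 160×100 + 270×40 + 60×160 + 210×170 + 40×50 = 74100.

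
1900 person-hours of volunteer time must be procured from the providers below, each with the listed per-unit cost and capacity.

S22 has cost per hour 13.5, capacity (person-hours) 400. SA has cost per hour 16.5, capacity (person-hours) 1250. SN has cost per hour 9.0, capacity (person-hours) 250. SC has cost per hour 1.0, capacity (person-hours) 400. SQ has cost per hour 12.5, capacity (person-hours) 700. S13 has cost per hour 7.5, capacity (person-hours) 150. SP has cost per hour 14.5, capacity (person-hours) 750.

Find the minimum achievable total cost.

17925

Cheapest first:
SC at 1.0: take all 400 person-hours → 1500 still needed.
S13 (7.5): use full 150 → 1350 person-hours to go.
SN at 9.0: take all 250 person-hours → 1100 still needed.
SQ (12.5): use full 700 → 400 person-hours to go.
S22 at 13.5: take all 400 person-hours → 0 still needed.
SP, SA: unused.
Cost = 400×1.0 + 150×7.5 + 250×9.0 + 700×12.5 + 400×13.5 = 17925.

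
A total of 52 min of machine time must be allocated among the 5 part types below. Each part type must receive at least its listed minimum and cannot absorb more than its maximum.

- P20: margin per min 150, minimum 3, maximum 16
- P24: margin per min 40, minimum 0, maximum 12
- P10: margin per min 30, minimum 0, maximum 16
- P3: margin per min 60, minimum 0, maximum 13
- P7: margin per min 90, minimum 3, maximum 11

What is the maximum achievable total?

4650

Meeting every minimum uses 3+0+0+0+3 = 6 min, leaving 46.
Rank by margin per min: P20 150 > P7 90 > P3 60 > P24 40 > P10 30.
Give P20 13 more to hit its cap of 16 ; 33 left.
P7 takes 8 more to reach its cap of 11 ; 25 left.
Give P3 13 more to hit its cap of 13 ; 12 left.
P24 takes 12 more to reach its cap of 12 ; 0 left.
Total = 150×16 + 40×12 + 60×13 + 90×11 = 4650.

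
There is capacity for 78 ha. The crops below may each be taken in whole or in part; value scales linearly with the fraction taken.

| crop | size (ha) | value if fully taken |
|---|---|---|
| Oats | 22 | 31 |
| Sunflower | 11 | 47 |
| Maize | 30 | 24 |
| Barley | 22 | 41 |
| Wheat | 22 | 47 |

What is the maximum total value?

166.8

Sort by value density: Sunflower 47/11≈4.27, Wheat 47/22≈2.14, Barley 41/22≈1.86, Oats 31/22≈1.41, Maize 24/30≈0.8.
Sunflower: take in full, 11 ha for value 47 → 67 left.
Take all of Wheat (22 ha, value 47) → 45 ha left.
All 22 ha of Barley fit (value 41) → 23 remain.
Oats: take in full, 22 ha for value 31 → 1 left.
Only 1 ha remain; take 1/30 of Maize for value 24×1/30 = 0.8.
Total value = 166.8.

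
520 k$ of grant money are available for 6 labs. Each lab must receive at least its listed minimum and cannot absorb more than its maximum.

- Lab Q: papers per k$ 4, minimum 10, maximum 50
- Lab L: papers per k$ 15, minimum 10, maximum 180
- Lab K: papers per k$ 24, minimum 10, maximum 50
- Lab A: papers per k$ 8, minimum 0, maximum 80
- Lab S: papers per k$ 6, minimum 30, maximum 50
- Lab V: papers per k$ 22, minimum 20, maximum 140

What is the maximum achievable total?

8000

Meeting every minimum uses 10+10+10+0+30+20 = 80 k$, leaving 440.
Order the labs by papers per k$: Lab K 24 > Lab V 22 > Lab L 15 > Lab A 8 > Lab S 6 > Lab Q 4.
Lab K takes 40 more to reach its cap of 50 — 400 left.
Lab V: +120 to 140 (cap) — 280 left.
Lab L takes 170 more to reach its cap of 180 — 110 left.
Lab A takes 80 more to reach its cap of 80 — 30 left.
Lab S takes 20 more to reach its cap of 50 — 10 left.
Lab Q: +10 (room for 40) → 20. Pool exhausted.
Total = 4×20 + 15×180 + 24×50 + 8×80 + 6×50 + 22×140 = 8000.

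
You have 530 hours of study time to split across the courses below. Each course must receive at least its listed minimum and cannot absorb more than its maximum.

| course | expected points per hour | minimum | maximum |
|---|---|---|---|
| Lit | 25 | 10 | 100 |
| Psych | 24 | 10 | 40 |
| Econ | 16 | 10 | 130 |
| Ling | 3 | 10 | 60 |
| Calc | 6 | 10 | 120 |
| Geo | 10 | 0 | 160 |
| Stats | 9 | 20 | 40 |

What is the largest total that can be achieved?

Meeting every minimum uses 10+10+10+10+10+0+20 = 70 hours, leaving 460.
Order the courses by expected points per hour: Lit 25 > Psych 24 > Econ 16 > Geo 10 > Stats 9 > Calc 6 > Ling 3.
Give Lit 90 more to hit its cap of 100 — 370 left.
Psych takes 30 more to reach its cap of 40 — 340 left.
Econ takes 120 more to reach its cap of 130 — 220 left.
Geo takes 160 more to reach its cap of 160 — 60 left.
Stats: +20 to 40 (cap) — 40 left.
Calc has room for 110 more but only 40 remain, so it gets 50.
Total = 25×100 + 24×40 + 16×130 + 3×10 + 6×50 + 10×160 + 9×40 = 7830.

7830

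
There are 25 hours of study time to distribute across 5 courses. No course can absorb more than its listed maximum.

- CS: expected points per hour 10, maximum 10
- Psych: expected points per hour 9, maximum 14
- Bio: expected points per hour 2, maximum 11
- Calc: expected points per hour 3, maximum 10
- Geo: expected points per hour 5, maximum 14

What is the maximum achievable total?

231

Order the courses by expected points per hour: CS 10 > Psych 9 > Geo 5 > Calc 3 > Bio 2.
CS takes 10 to reach its cap of 10 ; 15 left.
Give Psych 14 to hit its cap of 14 ; 1 left.
Geo: +1 (room for 14) → 1. Pool exhausted.
Total = 10×10 + 9×14 + 5×1 = 231.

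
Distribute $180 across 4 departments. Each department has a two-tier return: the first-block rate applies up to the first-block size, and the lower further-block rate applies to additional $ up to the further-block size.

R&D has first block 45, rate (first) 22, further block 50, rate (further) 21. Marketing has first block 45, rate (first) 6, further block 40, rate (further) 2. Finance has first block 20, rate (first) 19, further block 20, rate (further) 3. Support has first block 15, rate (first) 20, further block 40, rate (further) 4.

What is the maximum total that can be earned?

3010

Rank every tier by rate: R&D/first 22 > R&D/second 21 > Support/first 20 > Finance/first 19 > Marketing/first 6 > Support/second 4 > Finance/second 3 > Marketing/second 2.
R&D/first (22): +45 → 135 left.
R&D/second (21): +50 → 85 left.
Fill Support first block (15 at 20) → 70 left.
Fill Finance first block (20 at 19) → 50 left.
Marketing first at 6: fill all 45 → 5 left.
Support second at 4: only 5 left, fill 5.
Total = 22×45 + 21×50 + 20×15 + 19×20 + 6×45 + 4×5 = 3010.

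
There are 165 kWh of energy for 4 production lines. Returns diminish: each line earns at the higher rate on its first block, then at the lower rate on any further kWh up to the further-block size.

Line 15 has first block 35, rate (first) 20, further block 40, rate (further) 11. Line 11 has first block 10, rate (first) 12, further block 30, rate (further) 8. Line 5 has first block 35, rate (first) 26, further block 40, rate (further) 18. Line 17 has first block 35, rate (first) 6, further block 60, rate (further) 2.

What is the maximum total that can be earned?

Rank every tier by rate: Line 5/first 26 > Line 15/first 20 > Line 5/second 18 > Line 11/first 12 > Line 15/second 11 > Line 11/second 8 > Line 17/first 6 > Line 17/second 2.
Line 5 first at 26: fill all 35 — 130 left.
Line 15 first at 20: fill all 35 — 95 left.
Fill Line 5 second block (40 at 18) — 55 left.
Line 11 first at 12: fill all 10 — 45 left.
Line 15/second (11): +40 — 5 left.
5 remain; put them into Line 11 second at 8.
Total = 26×35 + 20×35 + 18×40 + 12×10 + 11×40 + 8×5 = 2930.

2930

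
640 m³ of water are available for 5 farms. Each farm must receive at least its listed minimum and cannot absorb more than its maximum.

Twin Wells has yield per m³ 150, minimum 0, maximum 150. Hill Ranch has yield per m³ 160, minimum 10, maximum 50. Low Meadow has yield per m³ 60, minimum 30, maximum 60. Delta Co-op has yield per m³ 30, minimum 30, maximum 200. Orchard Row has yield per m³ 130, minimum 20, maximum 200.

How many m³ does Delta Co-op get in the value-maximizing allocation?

180

Meeting every minimum uses 0+10+30+30+20 = 90 m³, leaving 550.
Order the farms by yield per m³: Hill Ranch 160 > Twin Wells 150 > Orchard Row 130 > Low Meadow 60 > Delta Co-op 30.
Hill Ranch takes 40 more to reach its cap of 50 → 510 left.
Twin Wells takes 150 more to reach its cap of 150 → 360 left.
Orchard Row takes 180 more to reach its cap of 200 → 180 left.
Low Meadow: +30 to 60 (cap) → 150 left.
Only 150 left; Delta Co-op takes them to reach 180.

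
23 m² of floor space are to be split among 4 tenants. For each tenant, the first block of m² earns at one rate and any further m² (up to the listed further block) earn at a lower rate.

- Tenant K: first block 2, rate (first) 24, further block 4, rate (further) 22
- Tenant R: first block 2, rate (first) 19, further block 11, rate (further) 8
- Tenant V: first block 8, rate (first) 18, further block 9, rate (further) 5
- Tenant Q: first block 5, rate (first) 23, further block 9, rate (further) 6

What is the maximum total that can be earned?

449

Rank every tier by rate: Tenant K/T1 24 > Tenant Q/T1 23 > Tenant K/T2 22 > Tenant R/T1 19 > Tenant V/T1 18 > Tenant R/T2 8 > Tenant Q/T2 6 > Tenant V/T2 5.
Tenant K T1 at 24: fill all 2 → 21 left.
Tenant Q/T1 (23): +5 → 16 left.
Tenant K/T2 (22): +4 → 12 left.
Tenant R T1 at 19: fill all 2 → 10 left.
Tenant V/T1 (18): +8 → 2 left.
2 remain; put them into Tenant R T2 at 8.
Total = 24×2 + 23×5 + 22×4 + 19×2 + 18×8 + 8×2 = 449.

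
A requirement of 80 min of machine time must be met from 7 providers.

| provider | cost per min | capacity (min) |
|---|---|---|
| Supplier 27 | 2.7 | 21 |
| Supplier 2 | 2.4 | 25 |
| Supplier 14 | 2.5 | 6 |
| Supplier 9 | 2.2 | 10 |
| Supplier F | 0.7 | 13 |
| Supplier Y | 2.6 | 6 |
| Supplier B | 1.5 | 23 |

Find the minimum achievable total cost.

148.4

Cheapest first:
Supplier F at 0.7: take all 13 min — 67 still needed.
Supplier B at 1.5: take all 23 min — 44 still needed.
Supplier 9 at 2.2: take all 10 min — 34 still needed.
Take 25 from Supplier 2 at 2.4 — need 9 more.
Supplier 14 at 2.5: take all 6 min — 3 still needed.
Supplier Y (2.6): take the remaining 3 — done.
Supplier 27: unused.
Cost = 13×0.7 + 23×1.5 + 10×2.2 + 25×2.4 + 6×2.5 + 3×2.6 = 148.4.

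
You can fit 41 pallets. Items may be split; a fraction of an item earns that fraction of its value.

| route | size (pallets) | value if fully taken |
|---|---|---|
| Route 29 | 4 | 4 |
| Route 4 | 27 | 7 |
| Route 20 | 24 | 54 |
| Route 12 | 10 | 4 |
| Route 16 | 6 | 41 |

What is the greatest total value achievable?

Sort by value density: Route 16 41/6≈6.83, Route 20 54/24≈2.25, Route 29 4/4≈1, Route 12 4/10≈0.4, Route 4 7/27≈0.259.
All 6 pallets of Route 16 fit (value 41) → 35 remain.
Take all of Route 20 (24 pallets, value 54) → 11 pallets left.
Take all of Route 29 (4 pallets, value 4) → 7 pallets left.
Only 7 pallets remain; take 7/10 of Route 12 for value 4×7/10 = 2.8.
Total value = 101.8.

101.8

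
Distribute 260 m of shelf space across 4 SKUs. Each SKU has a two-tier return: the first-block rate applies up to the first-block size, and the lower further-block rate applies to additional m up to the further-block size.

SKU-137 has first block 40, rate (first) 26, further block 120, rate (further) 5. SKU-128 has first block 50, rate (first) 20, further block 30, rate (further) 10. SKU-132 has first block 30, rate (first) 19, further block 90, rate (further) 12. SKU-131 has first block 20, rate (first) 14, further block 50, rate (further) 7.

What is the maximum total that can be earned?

Order all 8 blocks by rate: SKU-137/T1 26 > SKU-128/T1 20 > SKU-132/T1 19 > SKU-131/T1 14 > SKU-132/T2 12 > SKU-128/T2 10 > SKU-131/T2 7 > SKU-137/T2 5.
Fill SKU-137 T1 block (40 at 26) ; 220 left.
SKU-128/T1 (20): +50 ; 170 left.
SKU-132 T1 at 19: fill all 30 ; 140 left.
SKU-131 T1 at 14: fill all 20 ; 120 left.
Fill SKU-132 T2 block (90 at 12) ; 30 left.
Fill SKU-128 T2 block (30 at 10) ; 0 left.
Total = 26×40 + 20×50 + 19×30 + 14×20 + 12×90 + 10×30 = 4270.

4270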